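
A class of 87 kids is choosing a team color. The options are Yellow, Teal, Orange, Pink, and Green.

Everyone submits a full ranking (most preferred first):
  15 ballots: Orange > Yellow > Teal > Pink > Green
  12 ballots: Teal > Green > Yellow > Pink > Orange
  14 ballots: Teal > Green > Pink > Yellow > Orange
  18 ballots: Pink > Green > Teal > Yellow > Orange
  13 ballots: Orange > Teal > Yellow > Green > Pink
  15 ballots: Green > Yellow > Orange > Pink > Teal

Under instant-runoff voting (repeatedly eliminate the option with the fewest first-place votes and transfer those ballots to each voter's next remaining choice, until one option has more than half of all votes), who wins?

Teal

Round 1: Yellow 0, Teal 26, Orange 28, Pink 18, Green 15. Yellow eliminated.
Round 2: Teal 26, Orange 28, Pink 18, Green 15. Green eliminated.
Round 3: Teal 26, Orange 43, Pink 18. Pink eliminated.
Round 4: Teal 44, Orange 43. Teal has a majority (≥44).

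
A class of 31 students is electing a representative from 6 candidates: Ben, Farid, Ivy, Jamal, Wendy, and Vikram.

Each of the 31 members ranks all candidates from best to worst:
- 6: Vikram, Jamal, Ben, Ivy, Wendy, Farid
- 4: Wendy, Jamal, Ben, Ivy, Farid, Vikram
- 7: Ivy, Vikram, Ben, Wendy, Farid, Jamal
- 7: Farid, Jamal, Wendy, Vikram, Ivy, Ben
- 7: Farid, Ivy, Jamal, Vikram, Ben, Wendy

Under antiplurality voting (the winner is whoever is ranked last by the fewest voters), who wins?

Last-place votes: Ben 7, Farid 6, Ivy 0, Jamal 7, Wendy 7, Vikram 4.

Ivy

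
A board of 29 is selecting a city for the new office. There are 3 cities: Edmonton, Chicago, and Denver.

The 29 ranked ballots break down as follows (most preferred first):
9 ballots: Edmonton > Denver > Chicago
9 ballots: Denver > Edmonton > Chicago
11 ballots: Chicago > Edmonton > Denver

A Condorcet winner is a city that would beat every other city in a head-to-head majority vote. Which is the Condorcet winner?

Edmonton vs Chicago: 18–11
Edmonton vs Denver: 20–9
Edmonton beats every other city.

Edmonton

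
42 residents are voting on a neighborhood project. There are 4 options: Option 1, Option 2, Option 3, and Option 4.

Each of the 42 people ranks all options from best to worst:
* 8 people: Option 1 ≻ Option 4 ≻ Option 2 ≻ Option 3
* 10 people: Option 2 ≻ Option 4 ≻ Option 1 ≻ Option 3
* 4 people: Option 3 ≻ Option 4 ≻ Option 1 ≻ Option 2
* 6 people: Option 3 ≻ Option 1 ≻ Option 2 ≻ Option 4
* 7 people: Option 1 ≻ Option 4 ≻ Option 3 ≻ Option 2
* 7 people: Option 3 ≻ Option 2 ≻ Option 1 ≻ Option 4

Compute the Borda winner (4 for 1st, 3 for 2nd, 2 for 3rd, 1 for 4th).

Option 1: 8×4 + 10×2 + 4×2 + 6×3 + 7×4 + 7×2 = 120
Option 2: 8×2 + 10×4 + 4×1 + 6×2 + 7×1 + 7×3 = 100
Option 3: 8×1 + 10×1 + 4×4 + 6×4 + 7×2 + 7×4 = 100
Option 4: 8×3 + 10×3 + 4×3 + 6×1 + 7×3 + 7×1 = 100

Option 1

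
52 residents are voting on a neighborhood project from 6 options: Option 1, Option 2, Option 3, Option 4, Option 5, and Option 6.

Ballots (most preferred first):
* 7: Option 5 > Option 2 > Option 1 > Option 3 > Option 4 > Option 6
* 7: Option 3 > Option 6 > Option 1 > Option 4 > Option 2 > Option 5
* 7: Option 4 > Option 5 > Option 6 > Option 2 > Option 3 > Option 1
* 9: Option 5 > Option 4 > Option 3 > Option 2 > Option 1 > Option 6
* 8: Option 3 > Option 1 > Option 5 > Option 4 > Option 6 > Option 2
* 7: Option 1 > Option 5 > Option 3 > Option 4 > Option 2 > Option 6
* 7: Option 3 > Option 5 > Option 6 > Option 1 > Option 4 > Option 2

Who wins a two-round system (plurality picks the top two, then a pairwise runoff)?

Round 1 first-place votes: Option 1 7, Option 2 0, Option 3 22, Option 4 7, Option 5 16, Option 6 0. Option 3 and Option 5 advance.
Runoff: Option 3 is ranked above Option 5 on 22 ballots, Option 5 above Option 3 on 30.

Option 5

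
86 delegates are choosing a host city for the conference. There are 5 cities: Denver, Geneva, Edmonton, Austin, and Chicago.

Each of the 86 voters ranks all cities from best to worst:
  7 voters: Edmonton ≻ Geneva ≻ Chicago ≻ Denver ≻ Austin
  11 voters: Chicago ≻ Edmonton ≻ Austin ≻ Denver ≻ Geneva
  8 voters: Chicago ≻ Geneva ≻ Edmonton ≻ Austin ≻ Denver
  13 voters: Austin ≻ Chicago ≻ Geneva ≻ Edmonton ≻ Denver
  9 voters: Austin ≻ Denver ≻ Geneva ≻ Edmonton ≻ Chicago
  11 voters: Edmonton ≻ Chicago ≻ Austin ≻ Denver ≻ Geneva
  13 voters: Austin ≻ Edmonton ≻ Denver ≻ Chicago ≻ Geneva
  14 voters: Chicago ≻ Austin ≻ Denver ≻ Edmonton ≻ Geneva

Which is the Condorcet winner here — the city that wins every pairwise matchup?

Chicago vs Denver: 64–22
Chicago vs Geneva: 70–16
Chicago vs Edmonton: 46–40
Chicago vs Austin: 51–35
Chicago beats every other city.

Chicago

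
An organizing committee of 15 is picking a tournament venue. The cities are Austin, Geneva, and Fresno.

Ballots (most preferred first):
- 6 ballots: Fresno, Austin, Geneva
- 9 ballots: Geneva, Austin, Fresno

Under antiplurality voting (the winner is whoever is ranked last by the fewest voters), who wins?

Austin

Last-place votes: Austin 0, Geneva 6, Fresno 9.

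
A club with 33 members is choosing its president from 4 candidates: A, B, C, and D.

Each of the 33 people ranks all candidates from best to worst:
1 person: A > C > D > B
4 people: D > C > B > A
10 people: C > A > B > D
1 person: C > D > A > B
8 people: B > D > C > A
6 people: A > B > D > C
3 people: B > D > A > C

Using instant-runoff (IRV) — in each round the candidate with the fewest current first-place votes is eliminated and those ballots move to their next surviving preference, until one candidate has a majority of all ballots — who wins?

Round 1: A 7, B 11, C 11, D 4. D eliminated.
Round 2: A 7, B 11, C 15. A eliminated.
Round 3: B 17, C 16. B has a majority (≥17).

B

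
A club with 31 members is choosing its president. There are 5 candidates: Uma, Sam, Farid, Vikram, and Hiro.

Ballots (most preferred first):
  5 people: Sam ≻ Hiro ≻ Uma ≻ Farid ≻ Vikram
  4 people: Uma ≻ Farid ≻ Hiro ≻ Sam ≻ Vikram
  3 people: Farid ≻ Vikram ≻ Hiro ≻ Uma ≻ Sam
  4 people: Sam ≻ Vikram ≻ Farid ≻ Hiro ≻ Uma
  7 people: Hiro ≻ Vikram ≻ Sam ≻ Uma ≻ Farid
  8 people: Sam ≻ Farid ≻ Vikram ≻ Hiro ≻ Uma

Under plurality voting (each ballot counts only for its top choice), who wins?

First-place votes: Uma 4, Sam 17, Farid 3, Vikram 0, Hiro 7.

Sam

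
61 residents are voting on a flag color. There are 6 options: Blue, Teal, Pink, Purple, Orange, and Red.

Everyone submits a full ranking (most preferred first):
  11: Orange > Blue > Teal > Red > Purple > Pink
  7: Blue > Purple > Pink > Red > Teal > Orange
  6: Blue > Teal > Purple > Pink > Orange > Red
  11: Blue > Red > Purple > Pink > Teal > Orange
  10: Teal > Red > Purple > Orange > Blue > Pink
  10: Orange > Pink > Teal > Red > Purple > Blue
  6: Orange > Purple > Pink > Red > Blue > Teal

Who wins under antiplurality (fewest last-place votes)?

Last-place votes: Blue 10, Teal 6, Pink 21, Purple 0, Orange 18, Red 6.

Purple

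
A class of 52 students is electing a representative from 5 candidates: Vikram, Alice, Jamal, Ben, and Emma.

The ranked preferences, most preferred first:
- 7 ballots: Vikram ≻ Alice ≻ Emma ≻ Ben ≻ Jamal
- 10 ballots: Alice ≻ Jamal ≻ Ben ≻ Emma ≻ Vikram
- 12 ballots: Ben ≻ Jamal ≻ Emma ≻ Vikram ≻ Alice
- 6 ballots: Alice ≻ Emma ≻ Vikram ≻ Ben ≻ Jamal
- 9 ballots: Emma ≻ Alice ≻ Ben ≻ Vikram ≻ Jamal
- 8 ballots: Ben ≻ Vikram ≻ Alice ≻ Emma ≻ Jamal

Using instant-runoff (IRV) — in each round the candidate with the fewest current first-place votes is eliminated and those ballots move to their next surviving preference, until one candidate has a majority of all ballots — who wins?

Alice

Round 1: Vikram 7, Alice 16, Jamal 0, Ben 20, Emma 9. Jamal eliminated.
Round 2: Vikram 7, Alice 16, Ben 20, Emma 9. Vikram eliminated.
Round 3: Alice 23, Ben 20, Emma 9. Emma eliminated.
Round 4: Alice 32, Ben 20. Alice has a majority (≥27).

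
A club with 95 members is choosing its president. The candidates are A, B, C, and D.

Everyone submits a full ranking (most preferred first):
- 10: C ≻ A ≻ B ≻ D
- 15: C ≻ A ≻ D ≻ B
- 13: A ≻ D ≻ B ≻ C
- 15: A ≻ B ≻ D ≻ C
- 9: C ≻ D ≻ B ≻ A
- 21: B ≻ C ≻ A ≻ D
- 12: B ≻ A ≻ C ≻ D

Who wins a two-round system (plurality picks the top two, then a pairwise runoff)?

B

Round 1 first-place votes: A 28, B 33, C 34, D 0. C and B advance.
Runoff: C is ranked above B on 34 ballots, B above C on 61.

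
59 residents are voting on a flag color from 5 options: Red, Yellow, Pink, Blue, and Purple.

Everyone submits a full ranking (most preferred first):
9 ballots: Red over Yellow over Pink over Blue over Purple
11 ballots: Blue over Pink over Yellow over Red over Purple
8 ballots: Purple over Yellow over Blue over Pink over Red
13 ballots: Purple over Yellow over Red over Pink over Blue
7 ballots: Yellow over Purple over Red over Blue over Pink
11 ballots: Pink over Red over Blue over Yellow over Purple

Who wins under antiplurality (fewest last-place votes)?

Yellow

Last-place votes: Red 8, Yellow 0, Pink 7, Blue 13, Purple 31.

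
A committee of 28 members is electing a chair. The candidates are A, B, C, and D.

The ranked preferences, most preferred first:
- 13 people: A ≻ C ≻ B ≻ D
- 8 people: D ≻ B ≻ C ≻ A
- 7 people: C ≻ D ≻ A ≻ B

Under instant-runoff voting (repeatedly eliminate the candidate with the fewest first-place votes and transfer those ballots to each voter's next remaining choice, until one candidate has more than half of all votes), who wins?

Round 1: A 13, B 0, C 7, D 8. B eliminated.
Round 2: A 13, C 7, D 8. C eliminated.
Round 3: A 13, D 15. D has a majority (≥15).

D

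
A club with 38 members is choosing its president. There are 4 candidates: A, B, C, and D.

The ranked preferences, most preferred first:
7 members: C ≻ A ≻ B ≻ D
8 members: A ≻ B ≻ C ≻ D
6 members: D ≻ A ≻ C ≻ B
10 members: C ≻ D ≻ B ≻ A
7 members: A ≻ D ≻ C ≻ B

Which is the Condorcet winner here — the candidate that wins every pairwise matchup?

A

A vs B: 28–10
A vs C: 21–17
A vs D: 22–16
A beats every other candidate.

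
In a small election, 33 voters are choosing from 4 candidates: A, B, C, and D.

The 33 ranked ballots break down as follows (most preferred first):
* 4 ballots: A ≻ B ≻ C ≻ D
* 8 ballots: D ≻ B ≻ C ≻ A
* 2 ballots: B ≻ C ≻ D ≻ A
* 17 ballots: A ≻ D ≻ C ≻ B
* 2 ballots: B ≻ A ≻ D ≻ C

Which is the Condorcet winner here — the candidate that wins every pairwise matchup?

A

A vs B: 21–12
A vs C: 23–10
A vs D: 23–10
A beats every other candidate.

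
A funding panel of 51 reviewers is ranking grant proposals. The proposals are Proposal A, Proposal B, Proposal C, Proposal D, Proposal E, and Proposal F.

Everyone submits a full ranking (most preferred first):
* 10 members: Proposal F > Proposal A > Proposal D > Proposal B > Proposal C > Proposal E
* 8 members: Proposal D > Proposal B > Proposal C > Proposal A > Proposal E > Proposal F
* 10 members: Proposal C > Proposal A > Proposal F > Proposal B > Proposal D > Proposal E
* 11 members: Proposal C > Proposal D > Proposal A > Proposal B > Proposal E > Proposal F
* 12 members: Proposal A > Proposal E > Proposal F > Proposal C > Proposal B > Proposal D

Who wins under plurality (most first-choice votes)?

First-place votes: Proposal A 12, Proposal B 0, Proposal C 21, Proposal D 8, Proposal E 0, Proposal F 10.

Proposal C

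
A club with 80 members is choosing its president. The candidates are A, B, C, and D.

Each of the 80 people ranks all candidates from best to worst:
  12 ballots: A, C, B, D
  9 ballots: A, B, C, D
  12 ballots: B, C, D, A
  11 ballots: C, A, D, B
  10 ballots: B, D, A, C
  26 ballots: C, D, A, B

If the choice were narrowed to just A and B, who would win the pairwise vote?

A is ranked above B on 58 ballots; B above A on 22.

A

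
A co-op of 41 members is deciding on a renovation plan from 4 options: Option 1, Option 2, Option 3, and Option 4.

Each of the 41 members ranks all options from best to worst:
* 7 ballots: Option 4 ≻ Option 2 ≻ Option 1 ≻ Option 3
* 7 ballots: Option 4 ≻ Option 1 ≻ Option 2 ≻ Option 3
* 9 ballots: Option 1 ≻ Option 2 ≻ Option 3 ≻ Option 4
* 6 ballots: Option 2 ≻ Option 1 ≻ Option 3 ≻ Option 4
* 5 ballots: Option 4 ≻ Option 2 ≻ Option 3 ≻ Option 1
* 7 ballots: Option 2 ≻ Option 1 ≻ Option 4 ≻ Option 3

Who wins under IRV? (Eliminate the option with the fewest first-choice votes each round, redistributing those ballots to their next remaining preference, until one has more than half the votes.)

Round 1: Option 1 9, Option 2 13, Option 3 0, Option 4 19. Option 3 eliminated.
Round 2: Option 1 9, Option 2 13, Option 4 19. Option 1 eliminated.
Round 3: Option 2 22, Option 4 19. Option 2 has a majority (≥21).

Option 2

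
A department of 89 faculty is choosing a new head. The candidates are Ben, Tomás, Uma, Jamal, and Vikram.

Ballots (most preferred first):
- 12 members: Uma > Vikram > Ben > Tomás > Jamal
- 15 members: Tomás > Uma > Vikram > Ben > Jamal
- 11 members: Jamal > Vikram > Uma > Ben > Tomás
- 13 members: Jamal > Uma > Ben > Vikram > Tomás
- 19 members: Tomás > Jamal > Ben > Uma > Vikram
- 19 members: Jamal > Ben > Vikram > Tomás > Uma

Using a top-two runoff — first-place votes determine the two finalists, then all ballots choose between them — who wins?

Tomás

Round 1 first-place votes: Ben 0, Tomás 34, Uma 12, Jamal 43, Vikram 0. Jamal and Tomás advance.
Runoff: Jamal is ranked above Tomás on 43 ballots, Tomás above Jamal on 46.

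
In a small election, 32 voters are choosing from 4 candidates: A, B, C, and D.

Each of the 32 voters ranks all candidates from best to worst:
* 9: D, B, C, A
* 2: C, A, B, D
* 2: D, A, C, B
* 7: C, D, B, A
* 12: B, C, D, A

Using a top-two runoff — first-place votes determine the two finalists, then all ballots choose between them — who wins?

Round 1 first-place votes: A 0, B 12, C 9, D 11. B and D advance.
Runoff: B is ranked above D on 14 ballots, D above B on 18.

D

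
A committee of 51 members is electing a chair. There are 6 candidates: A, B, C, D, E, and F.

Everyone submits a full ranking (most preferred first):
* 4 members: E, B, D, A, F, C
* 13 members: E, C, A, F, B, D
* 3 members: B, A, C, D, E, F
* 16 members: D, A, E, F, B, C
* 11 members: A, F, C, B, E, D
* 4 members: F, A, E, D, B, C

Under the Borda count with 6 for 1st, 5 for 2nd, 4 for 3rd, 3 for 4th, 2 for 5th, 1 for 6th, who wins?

A

A: 4×3 + 13×4 + 3×5 + 16×5 + 11×6 + 4×5 = 245
B: 4×5 + 13×2 + 3×6 + 16×2 + 11×3 + 4×2 = 137
C: 4×1 + 13×5 + 3×4 + 16×1 + 11×4 + 4×1 = 145
D: 4×4 + 13×1 + 3×3 + 16×6 + 11×1 + 4×3 = 157
E: 4×6 + 13×6 + 3×2 + 16×4 + 11×2 + 4×4 = 210
F: 4×2 + 13×3 + 3×1 + 16×3 + 11×5 + 4×6 = 177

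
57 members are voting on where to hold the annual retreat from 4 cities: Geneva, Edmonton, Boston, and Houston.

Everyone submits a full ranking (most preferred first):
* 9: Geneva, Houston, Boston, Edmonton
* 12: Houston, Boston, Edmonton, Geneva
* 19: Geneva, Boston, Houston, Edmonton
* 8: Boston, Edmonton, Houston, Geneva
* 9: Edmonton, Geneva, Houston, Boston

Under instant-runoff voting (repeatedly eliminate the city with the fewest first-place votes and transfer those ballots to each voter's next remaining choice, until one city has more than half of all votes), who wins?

Round 1: Geneva 28, Edmonton 9, Boston 8, Houston 12. Boston eliminated.
Round 2: Geneva 28, Edmonton 17, Houston 12. Houston eliminated.
Round 3: Geneva 28, Edmonton 29. Edmonton has a majority (≥29).

Edmonton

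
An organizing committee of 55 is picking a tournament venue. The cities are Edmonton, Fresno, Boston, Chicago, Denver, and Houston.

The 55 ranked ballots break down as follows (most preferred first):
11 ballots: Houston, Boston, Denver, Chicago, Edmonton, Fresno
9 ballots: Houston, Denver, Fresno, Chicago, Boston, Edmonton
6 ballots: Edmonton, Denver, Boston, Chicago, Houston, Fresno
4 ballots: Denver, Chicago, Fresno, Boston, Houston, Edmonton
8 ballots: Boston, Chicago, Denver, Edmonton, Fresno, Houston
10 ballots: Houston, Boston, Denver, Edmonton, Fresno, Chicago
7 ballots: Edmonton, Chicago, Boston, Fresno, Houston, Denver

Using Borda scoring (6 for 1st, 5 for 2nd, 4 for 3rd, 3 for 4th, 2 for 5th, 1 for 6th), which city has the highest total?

Boston

Edmonton: 11×2 + 9×1 + 6×6 + 4×1 + 8×3 + 10×3 + 7×6 = 167
Fresno: 11×1 + 9×4 + 6×1 + 4×4 + 8×2 + 10×2 + 7×3 = 126
Boston: 11×5 + 9×2 + 6×4 + 4×3 + 8×6 + 10×5 + 7×4 = 235
Chicago: 11×3 + 9×3 + 6×3 + 4×5 + 8×5 + 10×1 + 7×5 = 183
Denver: 11×4 + 9×5 + 6×5 + 4×6 + 8×4 + 10×4 + 7×1 = 222
Houston: 11×6 + 9×6 + 6×2 + 4×2 + 8×1 + 10×6 + 7×2 = 222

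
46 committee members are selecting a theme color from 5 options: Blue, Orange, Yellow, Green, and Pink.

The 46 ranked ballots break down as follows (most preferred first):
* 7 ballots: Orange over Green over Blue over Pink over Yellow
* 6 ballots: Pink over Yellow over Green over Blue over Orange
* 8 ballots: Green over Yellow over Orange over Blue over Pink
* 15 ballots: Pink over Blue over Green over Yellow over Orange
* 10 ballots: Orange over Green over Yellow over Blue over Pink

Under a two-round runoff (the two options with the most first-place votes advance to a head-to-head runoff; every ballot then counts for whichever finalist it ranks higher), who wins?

Orange

Round 1 first-place votes: Blue 0, Orange 17, Yellow 0, Green 8, Pink 21. Pink and Orange advance.
Runoff: Pink is ranked above Orange on 21 ballots, Orange above Pink on 25.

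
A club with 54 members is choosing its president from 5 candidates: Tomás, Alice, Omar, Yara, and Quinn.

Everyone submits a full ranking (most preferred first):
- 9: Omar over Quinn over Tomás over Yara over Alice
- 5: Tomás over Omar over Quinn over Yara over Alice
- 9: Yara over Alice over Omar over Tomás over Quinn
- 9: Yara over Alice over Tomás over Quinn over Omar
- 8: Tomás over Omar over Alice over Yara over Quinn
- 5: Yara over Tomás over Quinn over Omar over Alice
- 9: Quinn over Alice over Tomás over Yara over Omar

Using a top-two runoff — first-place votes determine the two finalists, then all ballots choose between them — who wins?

Round 1 first-place votes: Tomás 13, Alice 0, Omar 9, Yara 23, Quinn 9. Yara and Tomás advance.
Runoff: Yara is ranked above Tomás on 23 ballots, Tomás above Yara on 31.

Tomás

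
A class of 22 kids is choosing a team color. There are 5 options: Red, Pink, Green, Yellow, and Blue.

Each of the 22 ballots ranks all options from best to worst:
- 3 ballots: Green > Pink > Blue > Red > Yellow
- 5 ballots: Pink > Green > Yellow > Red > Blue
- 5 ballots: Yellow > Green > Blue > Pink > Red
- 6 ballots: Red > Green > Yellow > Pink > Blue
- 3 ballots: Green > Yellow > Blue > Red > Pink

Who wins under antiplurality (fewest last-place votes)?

Last-place votes: Red 5, Pink 3, Green 0, Yellow 3, Blue 11.

Green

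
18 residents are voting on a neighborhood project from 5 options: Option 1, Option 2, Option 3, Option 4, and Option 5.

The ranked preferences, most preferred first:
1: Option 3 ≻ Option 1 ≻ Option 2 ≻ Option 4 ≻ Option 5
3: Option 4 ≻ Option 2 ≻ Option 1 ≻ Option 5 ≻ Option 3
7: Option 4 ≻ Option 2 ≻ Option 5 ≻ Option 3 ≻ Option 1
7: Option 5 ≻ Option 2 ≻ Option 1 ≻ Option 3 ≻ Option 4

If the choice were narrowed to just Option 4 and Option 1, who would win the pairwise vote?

Option 4

Option 4 is ranked above Option 1 on 10 ballots; Option 1 above Option 4 on 8.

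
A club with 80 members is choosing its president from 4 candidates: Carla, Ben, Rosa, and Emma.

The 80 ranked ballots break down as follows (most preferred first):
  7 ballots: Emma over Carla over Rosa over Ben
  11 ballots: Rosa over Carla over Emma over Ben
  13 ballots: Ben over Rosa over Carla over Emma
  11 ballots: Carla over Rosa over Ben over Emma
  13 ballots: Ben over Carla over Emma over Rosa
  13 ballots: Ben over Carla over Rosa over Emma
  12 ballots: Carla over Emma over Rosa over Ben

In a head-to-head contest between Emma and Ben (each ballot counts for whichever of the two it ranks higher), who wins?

Ben

Emma is ranked above Ben on 30 ballots; Ben above Emma on 50.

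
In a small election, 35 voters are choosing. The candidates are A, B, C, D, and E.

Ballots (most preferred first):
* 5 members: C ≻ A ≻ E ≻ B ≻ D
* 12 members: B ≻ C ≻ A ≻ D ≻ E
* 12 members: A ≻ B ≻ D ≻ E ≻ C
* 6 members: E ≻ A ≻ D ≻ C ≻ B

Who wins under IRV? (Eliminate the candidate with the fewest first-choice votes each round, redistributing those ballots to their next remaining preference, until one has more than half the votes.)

Round 1: A 12, B 12, C 5, D 0, E 6. D eliminated.
Round 2: A 12, B 12, C 5, E 6. C eliminated.
Round 3: A 17, B 12, E 6. E eliminated.
Round 4: A 23, B 12. A has a majority (≥18).

A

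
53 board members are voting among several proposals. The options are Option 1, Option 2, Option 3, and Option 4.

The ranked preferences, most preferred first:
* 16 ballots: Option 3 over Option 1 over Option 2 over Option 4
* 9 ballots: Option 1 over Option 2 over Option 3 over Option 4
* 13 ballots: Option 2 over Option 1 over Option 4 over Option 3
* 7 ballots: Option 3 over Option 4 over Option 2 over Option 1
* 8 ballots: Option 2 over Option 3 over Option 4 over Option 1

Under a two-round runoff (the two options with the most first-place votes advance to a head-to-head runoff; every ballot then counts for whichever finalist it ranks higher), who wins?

Round 1 first-place votes: Option 1 9, Option 2 21, Option 3 23, Option 4 0. Option 3 and Option 2 advance.
Runoff: Option 3 is ranked above Option 2 on 23 ballots, Option 2 above Option 3 on 30.

Option 2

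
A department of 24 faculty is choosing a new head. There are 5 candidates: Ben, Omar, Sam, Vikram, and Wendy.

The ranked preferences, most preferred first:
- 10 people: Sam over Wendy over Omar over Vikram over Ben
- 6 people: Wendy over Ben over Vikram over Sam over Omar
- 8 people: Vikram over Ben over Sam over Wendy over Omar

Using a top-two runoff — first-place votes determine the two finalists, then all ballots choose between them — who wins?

Round 1 first-place votes: Ben 0, Omar 0, Sam 10, Vikram 8, Wendy 6. Sam and Vikram advance.
Runoff: Sam is ranked above Vikram on 10 ballots, Vikram above Sam on 14.

Vikram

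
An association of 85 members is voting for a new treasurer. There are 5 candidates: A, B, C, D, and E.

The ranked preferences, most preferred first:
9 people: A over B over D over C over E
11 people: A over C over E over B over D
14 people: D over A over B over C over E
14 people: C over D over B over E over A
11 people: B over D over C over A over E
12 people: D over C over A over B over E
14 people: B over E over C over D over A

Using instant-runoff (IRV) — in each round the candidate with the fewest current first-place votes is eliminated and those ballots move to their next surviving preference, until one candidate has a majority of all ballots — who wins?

Round 1: A 20, B 25, C 14, D 26, E 0. E eliminated.
Round 2: A 20, B 25, C 14, D 26. C eliminated.
Round 3: A 20, B 25, D 40. A eliminated.
Round 4: B 45, D 40. B has a majority (≥43).

B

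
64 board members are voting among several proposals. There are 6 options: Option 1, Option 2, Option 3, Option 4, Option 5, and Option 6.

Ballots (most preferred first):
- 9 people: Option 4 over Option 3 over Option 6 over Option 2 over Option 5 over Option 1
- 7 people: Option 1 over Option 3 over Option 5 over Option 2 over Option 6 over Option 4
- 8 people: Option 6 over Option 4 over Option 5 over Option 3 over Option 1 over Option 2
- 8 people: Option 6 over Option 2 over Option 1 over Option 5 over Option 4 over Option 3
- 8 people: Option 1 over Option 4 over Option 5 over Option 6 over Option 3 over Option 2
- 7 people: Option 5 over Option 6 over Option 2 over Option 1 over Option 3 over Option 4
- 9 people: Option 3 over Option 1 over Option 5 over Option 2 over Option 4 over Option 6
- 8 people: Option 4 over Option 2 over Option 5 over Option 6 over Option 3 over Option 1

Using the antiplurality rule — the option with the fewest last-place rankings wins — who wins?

Last-place votes: Option 1 17, Option 2 16, Option 3 8, Option 4 14, Option 5 0, Option 6 9.

Option 5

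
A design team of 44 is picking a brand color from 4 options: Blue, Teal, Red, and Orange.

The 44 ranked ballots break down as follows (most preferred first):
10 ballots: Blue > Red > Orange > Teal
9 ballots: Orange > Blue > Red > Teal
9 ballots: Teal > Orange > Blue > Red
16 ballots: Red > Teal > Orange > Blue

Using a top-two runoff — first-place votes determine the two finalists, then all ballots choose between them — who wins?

Blue

Round 1 first-place votes: Blue 10, Teal 9, Red 16, Orange 9. Red and Blue advance.
Runoff: Red is ranked above Blue on 16 ballots, Blue above Red on 28.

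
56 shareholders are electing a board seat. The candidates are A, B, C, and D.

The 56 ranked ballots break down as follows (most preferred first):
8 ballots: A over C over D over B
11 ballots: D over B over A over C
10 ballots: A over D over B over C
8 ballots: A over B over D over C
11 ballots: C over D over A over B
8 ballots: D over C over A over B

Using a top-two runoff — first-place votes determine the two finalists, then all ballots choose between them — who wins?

D

Round 1 first-place votes: A 26, B 0, C 11, D 19. A and D advance.
Runoff: A is ranked above D on 26 ballots, D above A on 30.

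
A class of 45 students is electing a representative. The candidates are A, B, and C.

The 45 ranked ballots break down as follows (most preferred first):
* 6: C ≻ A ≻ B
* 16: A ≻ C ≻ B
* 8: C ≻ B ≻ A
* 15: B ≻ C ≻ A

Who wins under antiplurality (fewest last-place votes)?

Last-place votes: A 23, B 22, C 0.

C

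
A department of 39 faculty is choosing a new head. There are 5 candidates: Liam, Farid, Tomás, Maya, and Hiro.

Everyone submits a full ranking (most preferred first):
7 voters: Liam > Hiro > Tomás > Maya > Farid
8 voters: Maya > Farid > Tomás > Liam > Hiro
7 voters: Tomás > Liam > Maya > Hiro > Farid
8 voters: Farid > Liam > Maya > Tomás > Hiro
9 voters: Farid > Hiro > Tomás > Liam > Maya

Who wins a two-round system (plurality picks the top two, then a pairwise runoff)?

Round 1 first-place votes: Liam 7, Farid 17, Tomás 7, Maya 8, Hiro 0. Farid and Maya advance.
Runoff: Farid is ranked above Maya on 17 ballots, Maya above Farid on 22.

Maya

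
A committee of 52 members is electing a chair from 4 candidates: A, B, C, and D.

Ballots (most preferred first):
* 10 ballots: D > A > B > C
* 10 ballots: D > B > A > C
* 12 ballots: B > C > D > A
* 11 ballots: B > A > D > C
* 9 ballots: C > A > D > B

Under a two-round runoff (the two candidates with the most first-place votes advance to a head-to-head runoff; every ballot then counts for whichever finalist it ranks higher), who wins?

Round 1 first-place votes: A 0, B 23, C 9, D 20. B and D advance.
Runoff: B is ranked above D on 23 ballots, D above B on 29.

D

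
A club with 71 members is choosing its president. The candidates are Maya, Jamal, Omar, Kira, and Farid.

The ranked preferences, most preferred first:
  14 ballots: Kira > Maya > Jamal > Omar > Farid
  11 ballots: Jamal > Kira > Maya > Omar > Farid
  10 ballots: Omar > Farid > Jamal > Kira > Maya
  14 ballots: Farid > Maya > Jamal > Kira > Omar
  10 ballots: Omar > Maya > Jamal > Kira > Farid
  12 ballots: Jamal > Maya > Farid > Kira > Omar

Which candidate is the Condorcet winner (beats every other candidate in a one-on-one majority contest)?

Maya

Maya vs Jamal: 38–33
Maya vs Omar: 51–20
Maya vs Kira: 36–35
Maya vs Farid: 47–24
Maya beats every other candidate.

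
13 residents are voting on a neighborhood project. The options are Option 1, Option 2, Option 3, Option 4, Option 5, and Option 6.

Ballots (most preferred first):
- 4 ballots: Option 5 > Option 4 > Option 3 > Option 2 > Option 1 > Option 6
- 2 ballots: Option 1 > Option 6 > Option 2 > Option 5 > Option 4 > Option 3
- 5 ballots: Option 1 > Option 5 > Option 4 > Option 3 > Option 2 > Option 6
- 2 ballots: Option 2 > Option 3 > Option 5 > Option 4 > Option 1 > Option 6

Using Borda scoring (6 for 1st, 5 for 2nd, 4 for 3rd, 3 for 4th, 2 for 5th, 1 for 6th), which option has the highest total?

Option 5

Option 1: 4×2 + 2×6 + 5×6 + 2×2 = 54
Option 2: 4×3 + 2×4 + 5×2 + 2×6 = 42
Option 3: 4×4 + 2×1 + 5×3 + 2×5 = 43
Option 4: 4×5 + 2×2 + 5×4 + 2×3 = 50
Option 5: 4×6 + 2×3 + 5×5 + 2×4 = 63
Option 6: 4×1 + 2×5 + 5×1 + 2×1 = 21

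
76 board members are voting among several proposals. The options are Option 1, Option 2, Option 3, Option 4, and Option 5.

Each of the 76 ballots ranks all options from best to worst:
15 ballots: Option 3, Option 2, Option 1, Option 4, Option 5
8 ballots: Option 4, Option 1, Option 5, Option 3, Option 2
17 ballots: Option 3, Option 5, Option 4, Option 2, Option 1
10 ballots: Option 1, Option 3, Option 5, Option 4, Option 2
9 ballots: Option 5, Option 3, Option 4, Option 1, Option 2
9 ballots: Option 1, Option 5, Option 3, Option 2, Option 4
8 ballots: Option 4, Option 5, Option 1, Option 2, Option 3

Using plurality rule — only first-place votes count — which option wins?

Option 3

First-place votes: Option 1 19, Option 2 0, Option 3 32, Option 4 16, Option 5 9.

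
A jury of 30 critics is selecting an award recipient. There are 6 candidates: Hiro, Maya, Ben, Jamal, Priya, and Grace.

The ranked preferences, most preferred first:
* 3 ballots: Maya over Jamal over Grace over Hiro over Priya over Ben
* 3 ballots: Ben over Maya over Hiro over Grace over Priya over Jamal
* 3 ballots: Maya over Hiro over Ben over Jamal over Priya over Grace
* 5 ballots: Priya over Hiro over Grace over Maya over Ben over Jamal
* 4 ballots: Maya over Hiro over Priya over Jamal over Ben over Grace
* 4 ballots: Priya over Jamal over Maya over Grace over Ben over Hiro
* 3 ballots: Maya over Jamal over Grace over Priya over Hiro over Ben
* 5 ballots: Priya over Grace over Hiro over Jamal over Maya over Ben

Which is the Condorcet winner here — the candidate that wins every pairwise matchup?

Maya vs Hiro: 20–10
Maya vs Ben: 27–3
Maya vs Jamal: 21–9
Maya vs Priya: 16–14
Maya vs Grace: 20–10
Maya beats every other candidate.

Maya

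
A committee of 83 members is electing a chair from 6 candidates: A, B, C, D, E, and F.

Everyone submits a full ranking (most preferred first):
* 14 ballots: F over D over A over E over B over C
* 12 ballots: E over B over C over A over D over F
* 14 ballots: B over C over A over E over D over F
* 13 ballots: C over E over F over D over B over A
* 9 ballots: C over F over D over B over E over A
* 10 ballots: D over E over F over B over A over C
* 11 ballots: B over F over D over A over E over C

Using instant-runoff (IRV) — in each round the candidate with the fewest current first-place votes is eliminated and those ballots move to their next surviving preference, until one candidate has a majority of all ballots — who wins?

E

Round 1: A 0, B 25, C 22, D 10, E 12, F 14. A eliminated.
Round 2: B 25, C 22, D 10, E 12, F 14. D eliminated.
Round 3: B 25, C 22, E 22, F 14. F eliminated.
Round 4: B 25, C 22, E 36. C eliminated.
Round 5: B 34, E 49. E has a majority (≥42).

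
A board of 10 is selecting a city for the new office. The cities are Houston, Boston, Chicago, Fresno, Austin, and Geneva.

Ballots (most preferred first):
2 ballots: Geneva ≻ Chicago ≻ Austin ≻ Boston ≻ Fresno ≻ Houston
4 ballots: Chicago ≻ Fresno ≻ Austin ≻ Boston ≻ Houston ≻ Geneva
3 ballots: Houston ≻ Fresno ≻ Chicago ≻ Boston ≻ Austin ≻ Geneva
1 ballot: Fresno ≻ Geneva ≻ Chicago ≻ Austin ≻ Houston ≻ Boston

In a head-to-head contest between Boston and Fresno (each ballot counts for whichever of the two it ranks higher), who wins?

Fresno

Boston is ranked above Fresno on 2 ballots; Fresno above Boston on 8.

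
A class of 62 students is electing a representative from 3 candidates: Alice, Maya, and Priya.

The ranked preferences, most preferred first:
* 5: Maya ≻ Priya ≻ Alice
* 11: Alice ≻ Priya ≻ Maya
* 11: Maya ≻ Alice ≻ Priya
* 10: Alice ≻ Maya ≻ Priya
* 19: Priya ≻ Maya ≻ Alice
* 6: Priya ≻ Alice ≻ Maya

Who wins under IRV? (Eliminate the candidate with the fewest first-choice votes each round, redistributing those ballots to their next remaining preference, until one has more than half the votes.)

Alice

Round 1: Alice 21, Maya 16, Priya 25. Maya eliminated.
Round 2: Alice 32, Priya 30. Alice has a majority (≥32).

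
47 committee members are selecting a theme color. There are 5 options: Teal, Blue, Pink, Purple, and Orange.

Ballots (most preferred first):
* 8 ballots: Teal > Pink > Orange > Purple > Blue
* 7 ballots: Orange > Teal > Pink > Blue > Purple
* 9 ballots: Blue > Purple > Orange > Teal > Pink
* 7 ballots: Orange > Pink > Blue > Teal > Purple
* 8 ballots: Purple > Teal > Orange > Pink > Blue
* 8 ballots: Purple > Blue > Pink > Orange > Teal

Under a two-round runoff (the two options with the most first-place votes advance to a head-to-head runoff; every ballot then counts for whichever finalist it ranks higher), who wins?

Purple

Round 1 first-place votes: Teal 8, Blue 9, Pink 0, Purple 16, Orange 14. Purple and Orange advance.
Runoff: Purple is ranked above Orange on 25 ballots, Orange above Purple on 22.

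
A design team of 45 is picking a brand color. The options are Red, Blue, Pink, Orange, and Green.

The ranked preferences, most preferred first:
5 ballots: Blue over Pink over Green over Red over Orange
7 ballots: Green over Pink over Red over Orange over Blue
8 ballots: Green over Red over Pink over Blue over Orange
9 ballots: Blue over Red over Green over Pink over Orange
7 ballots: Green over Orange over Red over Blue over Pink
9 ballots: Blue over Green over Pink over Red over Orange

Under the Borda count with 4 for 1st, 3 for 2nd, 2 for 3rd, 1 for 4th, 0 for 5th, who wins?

Red: 5×1 + 7×2 + 8×3 + 9×3 + 7×2 + 9×1 = 93
Blue: 5×4 + 7×0 + 8×1 + 9×4 + 7×1 + 9×4 = 107
Pink: 5×3 + 7×3 + 8×2 + 9×1 + 7×0 + 9×2 = 79
Orange: 5×0 + 7×1 + 8×0 + 9×0 + 7×3 + 9×0 = 28
Green: 5×2 + 7×4 + 8×4 + 9×2 + 7×4 + 9×3 = 143

Green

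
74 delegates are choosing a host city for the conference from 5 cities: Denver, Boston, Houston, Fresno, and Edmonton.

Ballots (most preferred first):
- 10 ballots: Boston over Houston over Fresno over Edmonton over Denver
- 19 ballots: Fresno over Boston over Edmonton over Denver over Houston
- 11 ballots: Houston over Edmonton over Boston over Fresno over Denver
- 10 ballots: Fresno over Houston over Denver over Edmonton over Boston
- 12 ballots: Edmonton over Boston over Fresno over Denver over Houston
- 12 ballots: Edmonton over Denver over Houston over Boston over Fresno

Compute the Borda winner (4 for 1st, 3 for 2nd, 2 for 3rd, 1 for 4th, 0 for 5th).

Edmonton

Denver: 10×0 + 19×1 + 11×0 + 10×2 + 12×1 + 12×3 = 87
Boston: 10×4 + 19×3 + 11×2 + 10×0 + 12×3 + 12×1 = 167
Houston: 10×3 + 19×0 + 11×4 + 10×3 + 12×0 + 12×2 = 128
Fresno: 10×2 + 19×4 + 11×1 + 10×4 + 12×2 + 12×0 = 171
Edmonton: 10×1 + 19×2 + 11×3 + 10×1 + 12×4 + 12×4 = 187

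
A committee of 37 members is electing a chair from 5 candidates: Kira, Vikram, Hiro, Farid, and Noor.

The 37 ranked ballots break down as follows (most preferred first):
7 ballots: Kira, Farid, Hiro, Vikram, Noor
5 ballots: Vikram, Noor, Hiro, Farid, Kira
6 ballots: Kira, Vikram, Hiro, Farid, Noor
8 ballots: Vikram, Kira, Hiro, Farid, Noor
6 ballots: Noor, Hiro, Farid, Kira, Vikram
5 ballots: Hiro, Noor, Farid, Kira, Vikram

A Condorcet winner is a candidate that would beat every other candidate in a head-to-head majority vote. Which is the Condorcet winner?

Kira vs Vikram: 24–13
Kira vs Hiro: 21–16
Kira vs Farid: 21–16
Kira vs Noor: 21–16
Kira beats every other candidate.

Kira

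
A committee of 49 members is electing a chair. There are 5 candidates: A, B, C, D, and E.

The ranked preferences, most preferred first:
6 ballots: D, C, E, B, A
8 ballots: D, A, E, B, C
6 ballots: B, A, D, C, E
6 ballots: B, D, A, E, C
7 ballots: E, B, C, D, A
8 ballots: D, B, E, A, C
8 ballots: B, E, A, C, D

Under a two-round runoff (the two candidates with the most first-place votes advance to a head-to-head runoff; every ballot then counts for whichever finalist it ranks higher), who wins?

B

Round 1 first-place votes: A 0, B 20, C 0, D 22, E 7. D and B advance.
Runoff: D is ranked above B on 22 ballots, B above D on 27.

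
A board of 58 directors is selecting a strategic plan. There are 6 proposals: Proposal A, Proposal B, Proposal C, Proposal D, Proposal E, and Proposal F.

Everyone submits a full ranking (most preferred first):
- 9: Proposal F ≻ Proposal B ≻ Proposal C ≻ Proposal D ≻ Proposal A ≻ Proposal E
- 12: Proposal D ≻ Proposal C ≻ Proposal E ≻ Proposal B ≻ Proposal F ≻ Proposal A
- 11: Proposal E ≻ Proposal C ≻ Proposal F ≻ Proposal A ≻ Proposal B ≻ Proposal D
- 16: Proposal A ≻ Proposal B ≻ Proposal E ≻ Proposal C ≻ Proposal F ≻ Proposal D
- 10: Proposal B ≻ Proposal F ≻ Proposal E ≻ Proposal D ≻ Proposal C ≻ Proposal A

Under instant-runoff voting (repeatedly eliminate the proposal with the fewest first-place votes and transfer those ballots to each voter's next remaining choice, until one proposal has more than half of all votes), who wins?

Proposal B

Round 1: Proposal A 16, Proposal B 10, Proposal C 0, Proposal D 12, Proposal E 11, Proposal F 9. Proposal C eliminated.
Round 2: Proposal A 16, Proposal B 10, Proposal D 12, Proposal E 11, Proposal F 9. Proposal F eliminated.
Round 3: Proposal A 16, Proposal B 19, Proposal D 12, Proposal E 11. Proposal E eliminated.
Round 4: Proposal A 27, Proposal B 19, Proposal D 12. Proposal D eliminated.
Round 5: Proposal A 27, Proposal B 31. Proposal B has a majority (≥30).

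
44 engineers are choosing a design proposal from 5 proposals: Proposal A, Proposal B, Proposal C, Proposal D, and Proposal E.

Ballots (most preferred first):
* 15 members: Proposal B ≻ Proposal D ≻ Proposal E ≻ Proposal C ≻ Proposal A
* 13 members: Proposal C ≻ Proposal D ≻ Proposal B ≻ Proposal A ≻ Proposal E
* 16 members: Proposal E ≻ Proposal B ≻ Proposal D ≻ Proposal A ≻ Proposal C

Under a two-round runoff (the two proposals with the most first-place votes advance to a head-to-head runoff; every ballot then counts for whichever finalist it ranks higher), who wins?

Proposal B

Round 1 first-place votes: Proposal A 0, Proposal B 15, Proposal C 13, Proposal D 0, Proposal E 16. Proposal E and Proposal B advance.
Runoff: Proposal E is ranked above Proposal B on 16 ballots, Proposal B above Proposal E on 28.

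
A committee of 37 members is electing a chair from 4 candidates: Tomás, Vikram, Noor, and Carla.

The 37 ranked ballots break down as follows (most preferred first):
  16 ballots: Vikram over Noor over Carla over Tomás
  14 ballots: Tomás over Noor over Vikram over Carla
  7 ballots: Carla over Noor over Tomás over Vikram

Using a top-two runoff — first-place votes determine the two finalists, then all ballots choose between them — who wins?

Tomás

Round 1 first-place votes: Tomás 14, Vikram 16, Noor 0, Carla 7. Vikram and Tomás advance.
Runoff: Vikram is ranked above Tomás on 16 ballots, Tomás above Vikram on 21.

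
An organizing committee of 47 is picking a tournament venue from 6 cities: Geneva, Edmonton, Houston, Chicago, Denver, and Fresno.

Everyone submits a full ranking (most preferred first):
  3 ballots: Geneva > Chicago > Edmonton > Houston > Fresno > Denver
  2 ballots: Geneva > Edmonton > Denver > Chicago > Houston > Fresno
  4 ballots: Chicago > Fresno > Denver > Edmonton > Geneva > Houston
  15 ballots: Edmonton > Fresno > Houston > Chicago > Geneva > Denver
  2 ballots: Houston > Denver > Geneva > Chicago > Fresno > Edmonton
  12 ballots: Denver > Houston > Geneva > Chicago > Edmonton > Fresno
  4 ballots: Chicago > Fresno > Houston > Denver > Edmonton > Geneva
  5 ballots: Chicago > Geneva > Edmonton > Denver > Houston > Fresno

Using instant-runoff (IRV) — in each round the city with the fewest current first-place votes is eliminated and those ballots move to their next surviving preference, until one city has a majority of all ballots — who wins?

Round 1: Geneva 5, Edmonton 15, Houston 2, Chicago 13, Denver 12, Fresno 0. Fresno eliminated.
Round 2: Geneva 5, Edmonton 15, Houston 2, Chicago 13, Denver 12. Houston eliminated.
Round 3: Geneva 5, Edmonton 15, Chicago 13, Denver 14. Geneva eliminated.
Round 4: Edmonton 17, Chicago 16, Denver 14. Denver eliminated.
Round 5: Edmonton 17, Chicago 30. Chicago has a majority (≥24).

Chicago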